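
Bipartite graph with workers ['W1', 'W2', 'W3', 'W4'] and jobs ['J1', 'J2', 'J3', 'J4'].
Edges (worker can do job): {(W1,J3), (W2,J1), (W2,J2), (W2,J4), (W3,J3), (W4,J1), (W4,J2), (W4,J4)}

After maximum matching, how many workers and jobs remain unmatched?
Unmatched: 1 workers, 1 jobs

Maximum matching size: 3
Workers: 4 total, 3 matched, 1 unmatched
Jobs: 4 total, 3 matched, 1 unmatched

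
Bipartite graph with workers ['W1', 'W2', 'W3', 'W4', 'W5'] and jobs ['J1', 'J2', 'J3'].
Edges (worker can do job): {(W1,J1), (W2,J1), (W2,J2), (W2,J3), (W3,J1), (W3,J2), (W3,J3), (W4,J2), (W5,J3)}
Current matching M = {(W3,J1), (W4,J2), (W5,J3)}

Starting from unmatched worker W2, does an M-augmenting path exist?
No augmenting path from W2

Alternating search from W2 reaches jobs: {J1, J2, J3}.
Every reachable job is already matched in M, and following those matched edges back to workers exposes no further unvisited jobs.
No M-augmenting path from W2 exists.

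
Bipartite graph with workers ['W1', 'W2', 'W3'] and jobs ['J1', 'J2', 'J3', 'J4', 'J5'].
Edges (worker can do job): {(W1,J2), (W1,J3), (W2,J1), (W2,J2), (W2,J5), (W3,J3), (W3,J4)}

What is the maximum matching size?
Maximum matching size = 3

Maximum matching: {(W1,J2), (W2,J1), (W3,J3)}
Size: 3

This assigns 3 workers to 3 distinct jobs.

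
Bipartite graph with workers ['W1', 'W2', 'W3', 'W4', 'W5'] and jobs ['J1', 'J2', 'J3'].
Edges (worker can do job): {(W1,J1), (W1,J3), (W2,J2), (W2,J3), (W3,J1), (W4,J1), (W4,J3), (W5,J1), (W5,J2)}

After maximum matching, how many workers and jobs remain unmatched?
Unmatched: 2 workers, 0 jobs

Maximum matching size: 3
Workers: 5 total, 3 matched, 2 unmatched
Jobs: 3 total, 3 matched, 0 unmatched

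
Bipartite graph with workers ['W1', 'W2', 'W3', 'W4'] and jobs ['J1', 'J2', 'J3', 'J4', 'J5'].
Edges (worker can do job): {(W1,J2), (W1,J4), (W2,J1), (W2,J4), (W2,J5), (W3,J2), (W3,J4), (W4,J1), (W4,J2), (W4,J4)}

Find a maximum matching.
Matching: {(W1,J4), (W2,J5), (W3,J2), (W4,J1)}

Maximum matching (size 4):
  W1 → J4
  W2 → J5
  W3 → J2
  W4 → J1

Each worker is assigned to at most one job, and each job to at most one worker.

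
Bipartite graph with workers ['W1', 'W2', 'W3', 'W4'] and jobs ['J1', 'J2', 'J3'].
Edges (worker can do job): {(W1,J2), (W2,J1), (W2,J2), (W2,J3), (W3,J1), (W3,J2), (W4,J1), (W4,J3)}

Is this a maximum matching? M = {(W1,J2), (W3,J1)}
No, size 2 is not maximum

Proposed matching has size 2.
Maximum matching size for this graph: 3.

This is NOT maximum - can be improved to size 3.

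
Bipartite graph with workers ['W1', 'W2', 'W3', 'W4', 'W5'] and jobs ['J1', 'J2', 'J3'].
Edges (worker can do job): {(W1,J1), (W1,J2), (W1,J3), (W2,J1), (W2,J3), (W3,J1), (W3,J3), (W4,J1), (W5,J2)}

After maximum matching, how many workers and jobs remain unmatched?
Unmatched: 2 workers, 0 jobs

Maximum matching size: 3
Workers: 5 total, 3 matched, 2 unmatched
Jobs: 3 total, 3 matched, 0 unmatched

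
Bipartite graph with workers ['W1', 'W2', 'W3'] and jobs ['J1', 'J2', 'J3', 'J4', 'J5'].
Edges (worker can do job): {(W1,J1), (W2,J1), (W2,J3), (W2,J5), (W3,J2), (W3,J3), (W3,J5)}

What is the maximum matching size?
Maximum matching size = 3

Maximum matching: {(W1,J1), (W2,J5), (W3,J3)}
Size: 3

This assigns 3 workers to 3 distinct jobs.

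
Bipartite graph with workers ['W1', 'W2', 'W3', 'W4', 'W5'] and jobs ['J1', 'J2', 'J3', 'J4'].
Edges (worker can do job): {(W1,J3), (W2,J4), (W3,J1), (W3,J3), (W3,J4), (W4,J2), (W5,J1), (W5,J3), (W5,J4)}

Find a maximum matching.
Matching: {(W2,J4), (W3,J3), (W4,J2), (W5,J1)}

Maximum matching (size 4):
  W2 → J4
  W3 → J3
  W4 → J2
  W5 → J1

Each worker is assigned to at most one job, and each job to at most one worker.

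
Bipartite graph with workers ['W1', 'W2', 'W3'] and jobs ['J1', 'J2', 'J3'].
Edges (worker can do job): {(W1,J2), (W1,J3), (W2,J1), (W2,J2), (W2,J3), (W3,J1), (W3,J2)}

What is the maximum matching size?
Maximum matching size = 3

Maximum matching: {(W1,J3), (W2,J2), (W3,J1)}
Size: 3

This assigns 3 workers to 3 distinct jobs.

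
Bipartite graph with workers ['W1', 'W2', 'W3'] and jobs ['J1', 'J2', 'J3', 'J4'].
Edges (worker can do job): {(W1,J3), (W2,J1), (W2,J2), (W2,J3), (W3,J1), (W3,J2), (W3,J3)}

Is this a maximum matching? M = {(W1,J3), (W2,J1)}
No, size 2 is not maximum

Proposed matching has size 2.
Maximum matching size for this graph: 3.

This is NOT maximum - can be improved to size 3.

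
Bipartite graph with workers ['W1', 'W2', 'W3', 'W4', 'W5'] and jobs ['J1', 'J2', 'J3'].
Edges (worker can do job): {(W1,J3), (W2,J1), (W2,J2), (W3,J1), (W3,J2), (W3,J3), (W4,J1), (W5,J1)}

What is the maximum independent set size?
Maximum independent set = 5

By König's theorem:
- Min vertex cover = Max matching = 3
- Max independent set = Total vertices - Min vertex cover
- Max independent set = 8 - 3 = 5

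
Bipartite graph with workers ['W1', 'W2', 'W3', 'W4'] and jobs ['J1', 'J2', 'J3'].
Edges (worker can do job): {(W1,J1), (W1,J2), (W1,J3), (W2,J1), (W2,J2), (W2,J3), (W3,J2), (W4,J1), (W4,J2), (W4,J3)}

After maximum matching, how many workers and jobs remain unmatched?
Unmatched: 1 workers, 0 jobs

Maximum matching size: 3
Workers: 4 total, 3 matched, 1 unmatched
Jobs: 3 total, 3 matched, 0 unmatched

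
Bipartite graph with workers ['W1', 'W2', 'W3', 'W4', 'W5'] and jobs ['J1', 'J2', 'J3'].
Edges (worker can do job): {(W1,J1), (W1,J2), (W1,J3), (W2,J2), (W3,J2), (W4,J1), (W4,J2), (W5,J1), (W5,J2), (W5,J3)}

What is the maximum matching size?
Maximum matching size = 3

Maximum matching: {(W1,J3), (W3,J2), (W5,J1)}
Size: 3

This assigns 3 workers to 3 distinct jobs.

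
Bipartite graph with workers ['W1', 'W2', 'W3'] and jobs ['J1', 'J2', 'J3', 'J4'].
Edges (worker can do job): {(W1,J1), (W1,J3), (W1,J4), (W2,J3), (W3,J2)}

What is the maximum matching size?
Maximum matching size = 3

Maximum matching: {(W1,J4), (W2,J3), (W3,J2)}
Size: 3

This assigns 3 workers to 3 distinct jobs.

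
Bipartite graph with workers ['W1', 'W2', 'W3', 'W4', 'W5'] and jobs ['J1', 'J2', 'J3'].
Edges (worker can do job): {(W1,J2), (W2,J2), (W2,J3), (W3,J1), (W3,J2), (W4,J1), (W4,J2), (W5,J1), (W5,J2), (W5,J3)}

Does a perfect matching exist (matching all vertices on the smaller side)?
Yes, perfect matching exists (size 3)

Perfect matching: {(W2,J3), (W3,J1), (W5,J2)}
All 3 vertices on the smaller side are matched.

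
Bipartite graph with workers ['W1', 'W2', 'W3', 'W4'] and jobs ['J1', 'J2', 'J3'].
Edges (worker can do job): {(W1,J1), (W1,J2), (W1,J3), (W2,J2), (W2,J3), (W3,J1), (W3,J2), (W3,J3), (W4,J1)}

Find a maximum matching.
Matching: {(W1,J2), (W3,J3), (W4,J1)}

Maximum matching (size 3):
  W1 → J2
  W3 → J3
  W4 → J1

Each worker is assigned to at most one job, and each job to at most one worker.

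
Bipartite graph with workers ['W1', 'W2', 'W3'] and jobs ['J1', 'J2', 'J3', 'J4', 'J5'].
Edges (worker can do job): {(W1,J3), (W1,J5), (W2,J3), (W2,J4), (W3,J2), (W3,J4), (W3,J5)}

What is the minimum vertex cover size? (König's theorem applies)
Minimum vertex cover size = 3

By König's theorem: in bipartite graphs,
min vertex cover = max matching = 3

Maximum matching has size 3, so minimum vertex cover also has size 3.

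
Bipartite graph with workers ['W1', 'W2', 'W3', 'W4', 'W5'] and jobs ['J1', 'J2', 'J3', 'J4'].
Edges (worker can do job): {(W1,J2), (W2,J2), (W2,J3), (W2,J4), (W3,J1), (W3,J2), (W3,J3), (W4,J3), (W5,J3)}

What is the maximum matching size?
Maximum matching size = 4

Maximum matching: {(W1,J2), (W2,J4), (W3,J1), (W5,J3)}
Size: 4

This assigns 4 workers to 4 distinct jobs.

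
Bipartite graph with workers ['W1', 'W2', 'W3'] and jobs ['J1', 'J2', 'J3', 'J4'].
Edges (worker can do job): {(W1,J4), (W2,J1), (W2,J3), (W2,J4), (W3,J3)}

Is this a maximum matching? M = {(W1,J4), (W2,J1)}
No, size 2 is not maximum

Proposed matching has size 2.
Maximum matching size for this graph: 3.

This is NOT maximum - can be improved to size 3.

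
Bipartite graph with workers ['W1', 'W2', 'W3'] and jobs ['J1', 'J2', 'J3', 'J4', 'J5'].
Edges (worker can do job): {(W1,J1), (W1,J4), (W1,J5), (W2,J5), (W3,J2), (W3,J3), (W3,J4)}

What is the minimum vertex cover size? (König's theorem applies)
Minimum vertex cover size = 3

By König's theorem: in bipartite graphs,
min vertex cover = max matching = 3

Maximum matching has size 3, so minimum vertex cover also has size 3.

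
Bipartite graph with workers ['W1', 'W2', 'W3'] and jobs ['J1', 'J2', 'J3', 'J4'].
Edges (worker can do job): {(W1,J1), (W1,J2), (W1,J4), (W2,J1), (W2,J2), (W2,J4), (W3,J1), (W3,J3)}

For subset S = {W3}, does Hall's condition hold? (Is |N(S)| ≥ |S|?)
Yes: |N(S)| = 2, |S| = 1

Subset S = {W3}
Neighbors N(S) = {J1, J3}

|N(S)| = 2, |S| = 1
Hall's condition: |N(S)| ≥ |S| is satisfied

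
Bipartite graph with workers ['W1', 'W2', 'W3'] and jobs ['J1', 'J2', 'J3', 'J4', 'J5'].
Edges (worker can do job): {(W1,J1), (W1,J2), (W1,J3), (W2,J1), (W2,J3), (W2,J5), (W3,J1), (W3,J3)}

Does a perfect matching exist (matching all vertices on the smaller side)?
Yes, perfect matching exists (size 3)

Perfect matching: {(W1,J2), (W2,J5), (W3,J1)}
All 3 vertices on the smaller side are matched.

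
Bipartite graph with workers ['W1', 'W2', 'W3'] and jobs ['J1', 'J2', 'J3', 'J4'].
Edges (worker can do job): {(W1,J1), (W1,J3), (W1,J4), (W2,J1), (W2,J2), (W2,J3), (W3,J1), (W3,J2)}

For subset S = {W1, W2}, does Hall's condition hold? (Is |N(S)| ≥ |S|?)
Yes: |N(S)| = 4, |S| = 2

Subset S = {W1, W2}
Neighbors N(S) = {J1, J2, J3, J4}

|N(S)| = 4, |S| = 2
Hall's condition: |N(S)| ≥ |S| is satisfied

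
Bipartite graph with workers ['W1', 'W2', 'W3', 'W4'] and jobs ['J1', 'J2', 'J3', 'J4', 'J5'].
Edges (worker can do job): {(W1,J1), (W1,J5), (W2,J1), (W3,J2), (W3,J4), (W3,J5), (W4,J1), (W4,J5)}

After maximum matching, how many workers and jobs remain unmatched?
Unmatched: 1 workers, 2 jobs

Maximum matching size: 3
Workers: 4 total, 3 matched, 1 unmatched
Jobs: 5 total, 3 matched, 2 unmatched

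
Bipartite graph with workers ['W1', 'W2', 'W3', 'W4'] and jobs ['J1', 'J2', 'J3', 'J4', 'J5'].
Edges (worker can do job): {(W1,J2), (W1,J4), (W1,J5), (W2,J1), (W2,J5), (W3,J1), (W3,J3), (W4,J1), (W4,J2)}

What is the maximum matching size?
Maximum matching size = 4

Maximum matching: {(W1,J5), (W2,J1), (W3,J3), (W4,J2)}
Size: 4

This assigns 4 workers to 4 distinct jobs.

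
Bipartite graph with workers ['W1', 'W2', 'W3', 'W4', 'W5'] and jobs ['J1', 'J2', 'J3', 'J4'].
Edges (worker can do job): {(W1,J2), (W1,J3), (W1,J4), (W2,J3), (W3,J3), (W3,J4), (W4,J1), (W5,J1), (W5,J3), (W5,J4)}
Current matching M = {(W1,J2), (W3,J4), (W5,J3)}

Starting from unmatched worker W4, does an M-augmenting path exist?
Yes: W4 → J1

An M-augmenting path alternates non-matching / matching edges, starting and ending at unmatched vertices.
Path: W4 → J1
(J1 is unmatched in M, so the path is augmenting.)
Flipping edges along this path would increase |M| from 3 to 4.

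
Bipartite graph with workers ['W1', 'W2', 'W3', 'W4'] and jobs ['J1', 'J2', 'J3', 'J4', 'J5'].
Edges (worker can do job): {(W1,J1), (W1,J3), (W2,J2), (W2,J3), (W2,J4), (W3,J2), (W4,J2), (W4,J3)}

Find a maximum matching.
Matching: {(W1,J1), (W2,J4), (W3,J2), (W4,J3)}

Maximum matching (size 4):
  W1 → J1
  W2 → J4
  W3 → J2
  W4 → J3

Each worker is assigned to at most one job, and each job to at most one worker.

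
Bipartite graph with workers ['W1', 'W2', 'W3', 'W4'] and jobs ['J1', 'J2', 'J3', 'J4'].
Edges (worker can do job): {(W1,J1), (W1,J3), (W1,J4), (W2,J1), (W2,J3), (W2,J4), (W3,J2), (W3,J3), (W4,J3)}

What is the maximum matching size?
Maximum matching size = 4

Maximum matching: {(W1,J1), (W2,J4), (W3,J2), (W4,J3)}
Size: 4

This assigns 4 workers to 4 distinct jobs.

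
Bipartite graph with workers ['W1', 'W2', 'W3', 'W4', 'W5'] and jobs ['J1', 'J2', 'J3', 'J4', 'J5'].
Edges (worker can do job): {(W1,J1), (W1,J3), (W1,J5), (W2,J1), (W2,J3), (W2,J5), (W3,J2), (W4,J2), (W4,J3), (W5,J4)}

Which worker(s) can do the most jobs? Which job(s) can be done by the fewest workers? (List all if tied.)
Most versatile: W1, W2 (3 jobs); Least covered: J4 (1 workers)

Worker degrees (jobs they can do): W1:3, W2:3, W3:1, W4:2, W5:1
Job degrees (workers who can do it): J1:2, J2:2, J3:3, J4:1, J5:2

Maximum worker degree is 3, achieved by: W1, W2
Minimum job degree is 1, achieved by: J4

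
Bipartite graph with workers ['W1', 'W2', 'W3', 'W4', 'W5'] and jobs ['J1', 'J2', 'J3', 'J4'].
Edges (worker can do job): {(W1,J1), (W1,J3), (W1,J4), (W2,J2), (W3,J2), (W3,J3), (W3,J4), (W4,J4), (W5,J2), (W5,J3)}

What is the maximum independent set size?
Maximum independent set = 5

By König's theorem:
- Min vertex cover = Max matching = 4
- Max independent set = Total vertices - Min vertex cover
- Max independent set = 9 - 4 = 5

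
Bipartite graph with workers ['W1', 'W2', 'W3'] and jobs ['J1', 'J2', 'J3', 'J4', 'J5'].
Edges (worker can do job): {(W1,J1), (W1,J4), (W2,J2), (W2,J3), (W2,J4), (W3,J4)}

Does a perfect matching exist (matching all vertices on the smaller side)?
Yes, perfect matching exists (size 3)

Perfect matching: {(W1,J1), (W2,J3), (W3,J4)}
All 3 vertices on the smaller side are matched.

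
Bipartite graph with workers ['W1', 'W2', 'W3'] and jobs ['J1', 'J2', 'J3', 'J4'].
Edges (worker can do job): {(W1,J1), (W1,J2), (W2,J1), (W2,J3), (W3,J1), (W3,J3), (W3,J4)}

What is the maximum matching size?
Maximum matching size = 3

Maximum matching: {(W1,J2), (W2,J1), (W3,J3)}
Size: 3

This assigns 3 workers to 3 distinct jobs.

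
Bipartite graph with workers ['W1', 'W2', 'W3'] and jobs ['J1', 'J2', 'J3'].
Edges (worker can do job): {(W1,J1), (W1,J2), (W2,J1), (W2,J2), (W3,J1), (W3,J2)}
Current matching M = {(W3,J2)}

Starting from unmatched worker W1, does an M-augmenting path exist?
Yes: W1 → J1

An M-augmenting path alternates non-matching / matching edges, starting and ending at unmatched vertices.
Path: W1 → J1
(J1 is unmatched in M, so the path is augmenting.)
Flipping edges along this path would increase |M| from 1 to 2.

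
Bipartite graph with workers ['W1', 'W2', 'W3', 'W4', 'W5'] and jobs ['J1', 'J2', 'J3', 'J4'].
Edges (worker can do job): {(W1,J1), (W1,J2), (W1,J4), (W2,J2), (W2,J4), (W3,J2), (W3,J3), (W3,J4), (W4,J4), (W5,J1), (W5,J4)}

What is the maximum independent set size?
Maximum independent set = 5

By König's theorem:
- Min vertex cover = Max matching = 4
- Max independent set = Total vertices - Min vertex cover
- Max independent set = 9 - 4 = 5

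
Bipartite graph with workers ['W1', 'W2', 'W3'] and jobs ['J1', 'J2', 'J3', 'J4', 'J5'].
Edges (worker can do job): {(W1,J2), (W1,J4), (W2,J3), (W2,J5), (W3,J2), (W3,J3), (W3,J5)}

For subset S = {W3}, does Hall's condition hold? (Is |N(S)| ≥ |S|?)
Yes: |N(S)| = 3, |S| = 1

Subset S = {W3}
Neighbors N(S) = {J2, J3, J5}

|N(S)| = 3, |S| = 1
Hall's condition: |N(S)| ≥ |S| is satisfied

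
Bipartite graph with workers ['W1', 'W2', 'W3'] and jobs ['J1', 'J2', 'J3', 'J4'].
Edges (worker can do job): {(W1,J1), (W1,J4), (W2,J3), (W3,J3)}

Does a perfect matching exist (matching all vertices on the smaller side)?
No, maximum matching has size 2 < 3

Maximum matching has size 2, need 3 for perfect matching.
Unmatched workers: ['W2']
Unmatched jobs: ['J1', 'J2']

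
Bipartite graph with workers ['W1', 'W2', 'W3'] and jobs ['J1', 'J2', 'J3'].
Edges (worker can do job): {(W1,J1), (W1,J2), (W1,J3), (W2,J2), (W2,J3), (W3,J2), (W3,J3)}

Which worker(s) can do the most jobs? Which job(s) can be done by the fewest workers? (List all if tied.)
Most versatile: W1 (3 jobs); Least covered: J1 (1 workers)

Worker degrees (jobs they can do): W1:3, W2:2, W3:2
Job degrees (workers who can do it): J1:1, J2:3, J3:3

Maximum worker degree is 3, achieved by: W1
Minimum job degree is 1, achieved by: J1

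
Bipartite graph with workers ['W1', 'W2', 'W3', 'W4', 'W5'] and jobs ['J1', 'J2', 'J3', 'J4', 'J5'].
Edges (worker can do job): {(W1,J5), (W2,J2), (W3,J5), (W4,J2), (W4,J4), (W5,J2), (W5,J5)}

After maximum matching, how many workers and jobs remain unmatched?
Unmatched: 2 workers, 2 jobs

Maximum matching size: 3
Workers: 5 total, 3 matched, 2 unmatched
Jobs: 5 total, 3 matched, 2 unmatched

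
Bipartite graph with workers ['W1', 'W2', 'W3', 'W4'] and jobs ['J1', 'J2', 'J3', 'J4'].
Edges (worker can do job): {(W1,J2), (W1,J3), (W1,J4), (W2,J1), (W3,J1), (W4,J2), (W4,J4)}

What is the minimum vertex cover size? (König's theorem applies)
Minimum vertex cover size = 3

By König's theorem: in bipartite graphs,
min vertex cover = max matching = 3

Maximum matching has size 3, so minimum vertex cover also has size 3.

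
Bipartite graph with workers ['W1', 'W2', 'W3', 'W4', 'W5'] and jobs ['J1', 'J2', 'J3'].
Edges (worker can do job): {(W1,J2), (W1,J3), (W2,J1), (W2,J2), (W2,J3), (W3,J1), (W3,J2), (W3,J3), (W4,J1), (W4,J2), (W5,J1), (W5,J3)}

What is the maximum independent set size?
Maximum independent set = 5

By König's theorem:
- Min vertex cover = Max matching = 3
- Max independent set = Total vertices - Min vertex cover
- Max independent set = 8 - 3 = 5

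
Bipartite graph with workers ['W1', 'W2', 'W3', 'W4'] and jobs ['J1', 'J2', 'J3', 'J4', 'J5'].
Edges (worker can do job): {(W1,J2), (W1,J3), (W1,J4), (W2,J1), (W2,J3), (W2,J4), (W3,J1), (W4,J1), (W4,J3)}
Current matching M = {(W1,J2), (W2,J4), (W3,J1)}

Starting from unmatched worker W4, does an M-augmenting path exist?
Yes: W4 → J3

An M-augmenting path alternates non-matching / matching edges, starting and ending at unmatched vertices.
Path: W4 → J3
(J3 is unmatched in M, so the path is augmenting.)
Flipping edges along this path would increase |M| from 3 to 4.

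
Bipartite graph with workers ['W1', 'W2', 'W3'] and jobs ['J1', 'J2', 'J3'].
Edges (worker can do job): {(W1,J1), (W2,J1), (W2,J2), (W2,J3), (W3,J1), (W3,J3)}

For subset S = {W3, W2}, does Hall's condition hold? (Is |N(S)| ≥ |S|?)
Yes: |N(S)| = 3, |S| = 2

Subset S = {W3, W2}
Neighbors N(S) = {J1, J2, J3}

|N(S)| = 3, |S| = 2
Hall's condition: |N(S)| ≥ |S| is satisfied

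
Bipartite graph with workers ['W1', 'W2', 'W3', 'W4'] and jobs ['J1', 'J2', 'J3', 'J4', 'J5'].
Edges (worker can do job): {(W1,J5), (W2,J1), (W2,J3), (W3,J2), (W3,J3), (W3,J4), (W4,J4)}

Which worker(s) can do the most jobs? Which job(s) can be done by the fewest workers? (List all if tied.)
Most versatile: W3 (3 jobs); Least covered: J1, J2, J5 (1 workers)

Worker degrees (jobs they can do): W1:1, W2:2, W3:3, W4:1
Job degrees (workers who can do it): J1:1, J2:1, J3:2, J4:2, J5:1

Maximum worker degree is 3, achieved by: W3
Minimum job degree is 1, achieved by: J1, J2, J5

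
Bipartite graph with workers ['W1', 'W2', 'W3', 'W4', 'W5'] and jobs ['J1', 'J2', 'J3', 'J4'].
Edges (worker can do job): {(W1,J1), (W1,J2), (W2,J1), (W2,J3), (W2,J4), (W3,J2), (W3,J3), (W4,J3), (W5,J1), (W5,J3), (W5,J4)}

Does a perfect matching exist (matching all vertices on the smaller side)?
Yes, perfect matching exists (size 4)

Perfect matching: {(W1,J2), (W2,J4), (W3,J3), (W5,J1)}
All 4 vertices on the smaller side are matched.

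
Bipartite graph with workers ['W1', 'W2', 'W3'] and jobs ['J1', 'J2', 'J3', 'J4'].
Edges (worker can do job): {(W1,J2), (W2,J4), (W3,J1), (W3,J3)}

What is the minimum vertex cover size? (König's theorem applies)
Minimum vertex cover size = 3

By König's theorem: in bipartite graphs,
min vertex cover = max matching = 3

Maximum matching has size 3, so minimum vertex cover also has size 3.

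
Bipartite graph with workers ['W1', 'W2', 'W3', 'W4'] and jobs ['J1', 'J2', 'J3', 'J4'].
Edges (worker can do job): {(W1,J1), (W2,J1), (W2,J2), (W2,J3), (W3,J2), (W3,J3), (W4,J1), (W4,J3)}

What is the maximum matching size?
Maximum matching size = 3

Maximum matching: {(W2,J2), (W3,J3), (W4,J1)}
Size: 3

This assigns 3 workers to 3 distinct jobs.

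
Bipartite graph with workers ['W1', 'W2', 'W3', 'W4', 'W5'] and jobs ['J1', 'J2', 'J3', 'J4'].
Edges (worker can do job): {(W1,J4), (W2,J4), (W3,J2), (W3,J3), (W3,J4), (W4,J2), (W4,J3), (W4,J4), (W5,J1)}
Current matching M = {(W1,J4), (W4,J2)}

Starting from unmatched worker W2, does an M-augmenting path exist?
No augmenting path from W2

Alternating search from W2 reaches jobs: {J4}.
Every reachable job is already matched in M, and following those matched edges back to workers exposes no further unvisited jobs.
No M-augmenting path from W2 exists.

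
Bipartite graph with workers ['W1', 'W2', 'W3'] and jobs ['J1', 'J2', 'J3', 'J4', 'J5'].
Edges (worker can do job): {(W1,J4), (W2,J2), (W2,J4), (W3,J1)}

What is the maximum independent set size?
Maximum independent set = 5

By König's theorem:
- Min vertex cover = Max matching = 3
- Max independent set = Total vertices - Min vertex cover
- Max independent set = 8 - 3 = 5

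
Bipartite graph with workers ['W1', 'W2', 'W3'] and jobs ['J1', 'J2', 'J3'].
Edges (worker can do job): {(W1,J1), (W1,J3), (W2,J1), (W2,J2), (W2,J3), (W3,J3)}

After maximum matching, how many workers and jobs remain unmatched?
Unmatched: 0 workers, 0 jobs

Maximum matching size: 3
Workers: 3 total, 3 matched, 0 unmatched
Jobs: 3 total, 3 matched, 0 unmatched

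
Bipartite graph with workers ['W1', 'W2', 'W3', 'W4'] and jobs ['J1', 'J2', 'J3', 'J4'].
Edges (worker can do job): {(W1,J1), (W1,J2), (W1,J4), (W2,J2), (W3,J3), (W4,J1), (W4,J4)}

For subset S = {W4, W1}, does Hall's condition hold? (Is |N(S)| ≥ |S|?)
Yes: |N(S)| = 3, |S| = 2

Subset S = {W4, W1}
Neighbors N(S) = {J1, J2, J4}

|N(S)| = 3, |S| = 2
Hall's condition: |N(S)| ≥ |S| is satisfied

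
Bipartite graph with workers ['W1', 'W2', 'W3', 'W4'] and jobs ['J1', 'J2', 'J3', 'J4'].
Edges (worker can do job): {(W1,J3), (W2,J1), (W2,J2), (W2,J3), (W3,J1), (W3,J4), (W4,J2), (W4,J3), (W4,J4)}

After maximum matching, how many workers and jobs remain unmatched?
Unmatched: 0 workers, 0 jobs

Maximum matching size: 4
Workers: 4 total, 4 matched, 0 unmatched
Jobs: 4 total, 4 matched, 0 unmatched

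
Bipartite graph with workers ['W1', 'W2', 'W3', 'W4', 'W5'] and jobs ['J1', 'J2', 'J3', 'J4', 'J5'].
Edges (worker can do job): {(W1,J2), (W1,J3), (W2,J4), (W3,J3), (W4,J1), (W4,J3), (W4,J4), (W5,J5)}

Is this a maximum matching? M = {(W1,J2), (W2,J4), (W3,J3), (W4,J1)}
No, size 4 is not maximum

Proposed matching has size 4.
Maximum matching size for this graph: 5.

This is NOT maximum - can be improved to size 5.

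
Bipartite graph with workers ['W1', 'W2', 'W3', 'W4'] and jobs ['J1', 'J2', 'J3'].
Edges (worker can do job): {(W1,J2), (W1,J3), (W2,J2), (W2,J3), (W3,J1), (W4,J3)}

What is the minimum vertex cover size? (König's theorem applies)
Minimum vertex cover size = 3

By König's theorem: in bipartite graphs,
min vertex cover = max matching = 3

Maximum matching has size 3, so minimum vertex cover also has size 3.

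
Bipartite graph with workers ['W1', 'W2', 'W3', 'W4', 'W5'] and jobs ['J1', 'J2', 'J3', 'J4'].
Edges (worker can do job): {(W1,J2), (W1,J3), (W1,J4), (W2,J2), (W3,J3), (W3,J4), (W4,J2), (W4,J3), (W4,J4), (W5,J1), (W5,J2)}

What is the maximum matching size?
Maximum matching size = 4

Maximum matching: {(W1,J2), (W3,J3), (W4,J4), (W5,J1)}
Size: 4

This assigns 4 workers to 4 distinct jobs.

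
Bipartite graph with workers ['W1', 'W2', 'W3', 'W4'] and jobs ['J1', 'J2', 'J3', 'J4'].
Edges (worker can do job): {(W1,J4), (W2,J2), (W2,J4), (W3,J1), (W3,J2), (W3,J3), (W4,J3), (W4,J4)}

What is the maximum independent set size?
Maximum independent set = 4

By König's theorem:
- Min vertex cover = Max matching = 4
- Max independent set = Total vertices - Min vertex cover
- Max independent set = 8 - 4 = 4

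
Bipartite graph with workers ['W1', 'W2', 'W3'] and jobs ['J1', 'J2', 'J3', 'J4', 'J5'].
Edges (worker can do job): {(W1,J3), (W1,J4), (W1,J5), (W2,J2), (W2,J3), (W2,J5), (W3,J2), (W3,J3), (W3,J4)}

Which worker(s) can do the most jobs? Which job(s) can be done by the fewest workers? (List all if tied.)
Most versatile: W1, W2, W3 (3 jobs); Least covered: J1 (0 workers)

Worker degrees (jobs they can do): W1:3, W2:3, W3:3
Job degrees (workers who can do it): J1:0, J2:2, J3:3, J4:2, J5:2

Maximum worker degree is 3, achieved by: W1, W2, W3
Minimum job degree is 0, achieved by: J1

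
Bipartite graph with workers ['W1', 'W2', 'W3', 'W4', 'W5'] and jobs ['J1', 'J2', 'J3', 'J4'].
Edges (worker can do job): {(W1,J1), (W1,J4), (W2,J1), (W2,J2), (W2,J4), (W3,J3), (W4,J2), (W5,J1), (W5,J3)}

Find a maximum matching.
Matching: {(W1,J4), (W3,J3), (W4,J2), (W5,J1)}

Maximum matching (size 4):
  W1 → J4
  W3 → J3
  W4 → J2
  W5 → J1

Each worker is assigned to at most one job, and each job to at most one worker.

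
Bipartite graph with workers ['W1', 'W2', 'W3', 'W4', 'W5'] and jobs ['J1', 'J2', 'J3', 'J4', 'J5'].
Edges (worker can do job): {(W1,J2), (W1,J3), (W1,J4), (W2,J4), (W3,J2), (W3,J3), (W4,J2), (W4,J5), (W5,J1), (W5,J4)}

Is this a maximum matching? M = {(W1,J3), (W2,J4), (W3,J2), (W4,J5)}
No, size 4 is not maximum

Proposed matching has size 4.
Maximum matching size for this graph: 5.

This is NOT maximum - can be improved to size 5.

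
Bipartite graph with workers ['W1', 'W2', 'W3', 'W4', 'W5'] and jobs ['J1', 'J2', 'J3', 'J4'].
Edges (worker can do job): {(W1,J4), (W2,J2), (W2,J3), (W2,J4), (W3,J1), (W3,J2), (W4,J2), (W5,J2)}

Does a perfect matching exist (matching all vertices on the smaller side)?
Yes, perfect matching exists (size 4)

Perfect matching: {(W1,J4), (W2,J3), (W3,J1), (W5,J2)}
All 4 vertices on the smaller side are matched.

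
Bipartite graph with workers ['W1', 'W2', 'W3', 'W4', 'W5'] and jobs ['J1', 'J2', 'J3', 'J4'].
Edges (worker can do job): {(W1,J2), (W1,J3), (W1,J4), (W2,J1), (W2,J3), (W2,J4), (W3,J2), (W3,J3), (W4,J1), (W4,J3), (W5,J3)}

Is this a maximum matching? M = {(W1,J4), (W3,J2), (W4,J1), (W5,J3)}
Yes, size 4 is maximum

Proposed matching has size 4.
Maximum matching size for this graph: 4.

This is a maximum matching.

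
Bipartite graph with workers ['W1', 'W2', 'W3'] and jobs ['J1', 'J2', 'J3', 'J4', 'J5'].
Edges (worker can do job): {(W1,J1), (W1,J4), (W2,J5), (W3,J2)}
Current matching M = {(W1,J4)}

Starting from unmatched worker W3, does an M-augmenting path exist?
Yes: W3 → J2

An M-augmenting path alternates non-matching / matching edges, starting and ending at unmatched vertices.
Path: W3 → J2
(J2 is unmatched in M, so the path is augmenting.)
Flipping edges along this path would increase |M| from 1 to 2.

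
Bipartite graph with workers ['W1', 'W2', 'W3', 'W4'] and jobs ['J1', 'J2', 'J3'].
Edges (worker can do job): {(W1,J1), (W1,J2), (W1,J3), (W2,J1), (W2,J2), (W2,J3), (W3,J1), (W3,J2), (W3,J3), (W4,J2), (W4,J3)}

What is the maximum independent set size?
Maximum independent set = 4

By König's theorem:
- Min vertex cover = Max matching = 3
- Max independent set = Total vertices - Min vertex cover
- Max independent set = 7 - 3 = 4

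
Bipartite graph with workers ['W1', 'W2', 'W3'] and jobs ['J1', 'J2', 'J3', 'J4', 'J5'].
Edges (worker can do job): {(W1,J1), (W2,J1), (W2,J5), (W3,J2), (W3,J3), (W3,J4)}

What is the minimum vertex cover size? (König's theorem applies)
Minimum vertex cover size = 3

By König's theorem: in bipartite graphs,
min vertex cover = max matching = 3

Maximum matching has size 3, so minimum vertex cover also has size 3.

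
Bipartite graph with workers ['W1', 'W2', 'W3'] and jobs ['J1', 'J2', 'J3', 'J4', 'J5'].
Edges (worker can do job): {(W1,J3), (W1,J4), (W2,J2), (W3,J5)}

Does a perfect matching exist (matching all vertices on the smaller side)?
Yes, perfect matching exists (size 3)

Perfect matching: {(W1,J4), (W2,J2), (W3,J5)}
All 3 vertices on the smaller side are matched.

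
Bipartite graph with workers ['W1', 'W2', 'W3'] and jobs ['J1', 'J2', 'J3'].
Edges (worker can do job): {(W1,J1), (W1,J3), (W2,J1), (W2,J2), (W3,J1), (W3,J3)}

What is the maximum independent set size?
Maximum independent set = 3

By König's theorem:
- Min vertex cover = Max matching = 3
- Max independent set = Total vertices - Min vertex cover
- Max independent set = 6 - 3 = 3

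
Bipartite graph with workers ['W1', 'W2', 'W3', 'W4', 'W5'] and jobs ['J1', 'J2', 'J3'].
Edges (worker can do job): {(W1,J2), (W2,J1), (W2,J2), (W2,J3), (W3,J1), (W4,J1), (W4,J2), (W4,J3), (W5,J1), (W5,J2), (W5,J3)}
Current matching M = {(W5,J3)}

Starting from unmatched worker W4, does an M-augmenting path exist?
Yes: W4 → J2

An M-augmenting path alternates non-matching / matching edges, starting and ending at unmatched vertices.
Path: W4 → J2
(J2 is unmatched in M, so the path is augmenting.)
Flipping edges along this path would increase |M| from 1 to 2.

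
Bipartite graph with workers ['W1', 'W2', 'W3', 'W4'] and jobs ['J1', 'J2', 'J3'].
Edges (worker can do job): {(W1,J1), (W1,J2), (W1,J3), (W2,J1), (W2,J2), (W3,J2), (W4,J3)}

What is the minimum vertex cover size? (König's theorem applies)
Minimum vertex cover size = 3

By König's theorem: in bipartite graphs,
min vertex cover = max matching = 3

Maximum matching has size 3, so minimum vertex cover also has size 3.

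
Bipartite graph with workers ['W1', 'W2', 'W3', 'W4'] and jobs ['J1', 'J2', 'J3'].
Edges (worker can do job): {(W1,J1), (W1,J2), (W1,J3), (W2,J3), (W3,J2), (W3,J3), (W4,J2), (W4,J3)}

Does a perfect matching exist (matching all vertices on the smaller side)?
Yes, perfect matching exists (size 3)

Perfect matching: {(W1,J1), (W3,J2), (W4,J3)}
All 3 vertices on the smaller side are matched.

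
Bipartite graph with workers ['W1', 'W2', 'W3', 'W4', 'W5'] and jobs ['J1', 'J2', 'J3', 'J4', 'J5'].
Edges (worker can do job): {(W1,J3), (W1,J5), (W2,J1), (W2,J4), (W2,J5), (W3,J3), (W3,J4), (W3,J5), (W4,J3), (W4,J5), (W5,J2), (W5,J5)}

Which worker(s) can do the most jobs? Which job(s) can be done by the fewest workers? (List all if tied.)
Most versatile: W2, W3 (3 jobs); Least covered: J1, J2 (1 workers)

Worker degrees (jobs they can do): W1:2, W2:3, W3:3, W4:2, W5:2
Job degrees (workers who can do it): J1:1, J2:1, J3:3, J4:2, J5:5

Maximum worker degree is 3, achieved by: W2, W3
Minimum job degree is 1, achieved by: J1, J2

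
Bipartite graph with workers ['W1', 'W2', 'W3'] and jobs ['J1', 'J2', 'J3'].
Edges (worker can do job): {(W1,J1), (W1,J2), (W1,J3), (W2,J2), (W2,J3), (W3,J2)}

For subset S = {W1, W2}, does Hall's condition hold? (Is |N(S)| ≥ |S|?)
Yes: |N(S)| = 3, |S| = 2

Subset S = {W1, W2}
Neighbors N(S) = {J1, J2, J3}

|N(S)| = 3, |S| = 2
Hall's condition: |N(S)| ≥ |S| is satisfied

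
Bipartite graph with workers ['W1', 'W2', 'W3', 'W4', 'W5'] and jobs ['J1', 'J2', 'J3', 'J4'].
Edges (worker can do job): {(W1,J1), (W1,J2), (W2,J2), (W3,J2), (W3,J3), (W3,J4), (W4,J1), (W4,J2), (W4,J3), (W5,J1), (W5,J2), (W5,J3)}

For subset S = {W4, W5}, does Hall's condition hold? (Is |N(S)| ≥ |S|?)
Yes: |N(S)| = 3, |S| = 2

Subset S = {W4, W5}
Neighbors N(S) = {J1, J2, J3}

|N(S)| = 3, |S| = 2
Hall's condition: |N(S)| ≥ |S| is satisfied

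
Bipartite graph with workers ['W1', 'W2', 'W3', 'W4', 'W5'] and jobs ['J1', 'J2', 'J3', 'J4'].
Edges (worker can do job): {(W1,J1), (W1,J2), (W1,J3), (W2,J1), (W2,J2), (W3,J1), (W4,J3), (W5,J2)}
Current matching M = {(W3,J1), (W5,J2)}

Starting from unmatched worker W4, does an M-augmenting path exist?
Yes: W4 → J3

An M-augmenting path alternates non-matching / matching edges, starting and ending at unmatched vertices.
Path: W4 → J3
(J3 is unmatched in M, so the path is augmenting.)
Flipping edges along this path would increase |M| from 2 to 3.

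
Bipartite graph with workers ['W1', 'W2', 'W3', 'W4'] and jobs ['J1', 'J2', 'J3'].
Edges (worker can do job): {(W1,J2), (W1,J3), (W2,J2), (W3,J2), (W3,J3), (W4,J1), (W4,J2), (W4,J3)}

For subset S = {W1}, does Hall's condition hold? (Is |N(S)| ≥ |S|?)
Yes: |N(S)| = 2, |S| = 1

Subset S = {W1}
Neighbors N(S) = {J2, J3}

|N(S)| = 2, |S| = 1
Hall's condition: |N(S)| ≥ |S| is satisfied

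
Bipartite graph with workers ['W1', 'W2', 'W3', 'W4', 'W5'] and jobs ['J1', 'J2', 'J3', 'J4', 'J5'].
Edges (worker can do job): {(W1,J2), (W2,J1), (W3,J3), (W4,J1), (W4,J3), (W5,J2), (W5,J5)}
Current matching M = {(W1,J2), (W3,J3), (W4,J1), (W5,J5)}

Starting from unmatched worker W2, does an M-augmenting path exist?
No augmenting path from W2

Alternating search from W2 reaches jobs: {J1, J3}.
Every reachable job is already matched in M, and following those matched edges back to workers exposes no further unvisited jobs.
No M-augmenting path from W2 exists.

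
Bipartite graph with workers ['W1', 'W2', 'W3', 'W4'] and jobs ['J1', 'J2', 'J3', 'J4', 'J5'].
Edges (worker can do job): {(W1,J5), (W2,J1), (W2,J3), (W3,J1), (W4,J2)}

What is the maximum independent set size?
Maximum independent set = 5

By König's theorem:
- Min vertex cover = Max matching = 4
- Max independent set = Total vertices - Min vertex cover
- Max independent set = 9 - 4 = 5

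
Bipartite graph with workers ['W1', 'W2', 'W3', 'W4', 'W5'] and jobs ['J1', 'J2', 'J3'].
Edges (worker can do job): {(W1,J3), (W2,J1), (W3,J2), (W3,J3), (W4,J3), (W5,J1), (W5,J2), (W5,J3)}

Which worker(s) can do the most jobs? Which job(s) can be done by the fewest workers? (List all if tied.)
Most versatile: W5 (3 jobs); Least covered: J1, J2 (2 workers)

Worker degrees (jobs they can do): W1:1, W2:1, W3:2, W4:1, W5:3
Job degrees (workers who can do it): J1:2, J2:2, J3:4

Maximum worker degree is 3, achieved by: W5
Minimum job degree is 2, achieved by: J1, J2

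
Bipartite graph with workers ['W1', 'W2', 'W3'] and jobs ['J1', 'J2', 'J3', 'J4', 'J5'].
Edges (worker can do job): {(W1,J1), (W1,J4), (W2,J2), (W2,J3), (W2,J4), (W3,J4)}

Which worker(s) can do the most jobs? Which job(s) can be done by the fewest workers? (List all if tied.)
Most versatile: W2 (3 jobs); Least covered: J5 (0 workers)

Worker degrees (jobs they can do): W1:2, W2:3, W3:1
Job degrees (workers who can do it): J1:1, J2:1, J3:1, J4:3, J5:0

Maximum worker degree is 3, achieved by: W2
Minimum job degree is 0, achieved by: J5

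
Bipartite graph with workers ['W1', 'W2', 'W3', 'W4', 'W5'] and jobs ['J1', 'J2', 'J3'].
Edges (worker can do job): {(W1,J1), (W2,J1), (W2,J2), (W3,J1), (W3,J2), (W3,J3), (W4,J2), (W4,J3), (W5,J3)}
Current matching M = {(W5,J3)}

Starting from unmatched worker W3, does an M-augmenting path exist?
Yes: W3 → J2

An M-augmenting path alternates non-matching / matching edges, starting and ending at unmatched vertices.
Path: W3 → J2
(J2 is unmatched in M, so the path is augmenting.)
Flipping edges along this path would increase |M| from 1 to 2.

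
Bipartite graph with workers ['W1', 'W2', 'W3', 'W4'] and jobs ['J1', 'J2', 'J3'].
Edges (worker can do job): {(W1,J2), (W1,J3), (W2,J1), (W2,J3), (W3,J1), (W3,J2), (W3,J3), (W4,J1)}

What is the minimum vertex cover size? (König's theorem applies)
Minimum vertex cover size = 3

By König's theorem: in bipartite graphs,
min vertex cover = max matching = 3

Maximum matching has size 3, so minimum vertex cover also has size 3.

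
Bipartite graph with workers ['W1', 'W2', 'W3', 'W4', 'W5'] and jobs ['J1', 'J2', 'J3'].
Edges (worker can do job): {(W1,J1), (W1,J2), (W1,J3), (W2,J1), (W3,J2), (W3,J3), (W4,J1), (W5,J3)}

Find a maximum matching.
Matching: {(W3,J2), (W4,J1), (W5,J3)}

Maximum matching (size 3):
  W3 → J2
  W4 → J1
  W5 → J3

Each worker is assigned to at most one job, and each job to at most one worker.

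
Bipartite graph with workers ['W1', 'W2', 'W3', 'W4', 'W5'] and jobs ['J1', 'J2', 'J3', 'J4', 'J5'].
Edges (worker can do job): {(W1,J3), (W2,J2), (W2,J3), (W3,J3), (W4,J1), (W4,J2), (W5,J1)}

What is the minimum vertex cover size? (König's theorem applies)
Minimum vertex cover size = 3

By König's theorem: in bipartite graphs,
min vertex cover = max matching = 3

Maximum matching has size 3, so minimum vertex cover also has size 3.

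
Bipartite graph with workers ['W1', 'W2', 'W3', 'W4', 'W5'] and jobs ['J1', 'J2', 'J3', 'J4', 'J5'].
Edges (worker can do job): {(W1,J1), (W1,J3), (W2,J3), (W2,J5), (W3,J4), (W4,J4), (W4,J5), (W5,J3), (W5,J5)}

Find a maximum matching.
Matching: {(W1,J1), (W2,J3), (W3,J4), (W5,J5)}

Maximum matching (size 4):
  W1 → J1
  W2 → J3
  W3 → J4
  W5 → J5

Each worker is assigned to at most one job, and each job to at most one worker.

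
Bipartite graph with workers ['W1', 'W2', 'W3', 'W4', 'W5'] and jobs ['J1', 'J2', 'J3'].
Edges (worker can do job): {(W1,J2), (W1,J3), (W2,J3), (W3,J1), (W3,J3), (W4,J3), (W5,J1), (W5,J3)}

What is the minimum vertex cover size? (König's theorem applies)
Minimum vertex cover size = 3

By König's theorem: in bipartite graphs,
min vertex cover = max matching = 3

Maximum matching has size 3, so minimum vertex cover also has size 3.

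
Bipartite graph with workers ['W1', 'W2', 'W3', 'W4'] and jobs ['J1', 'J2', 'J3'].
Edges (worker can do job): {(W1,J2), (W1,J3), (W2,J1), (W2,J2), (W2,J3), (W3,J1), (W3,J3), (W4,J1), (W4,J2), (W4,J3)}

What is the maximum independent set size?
Maximum independent set = 4

By König's theorem:
- Min vertex cover = Max matching = 3
- Max independent set = Total vertices - Min vertex cover
- Max independent set = 7 - 3 = 4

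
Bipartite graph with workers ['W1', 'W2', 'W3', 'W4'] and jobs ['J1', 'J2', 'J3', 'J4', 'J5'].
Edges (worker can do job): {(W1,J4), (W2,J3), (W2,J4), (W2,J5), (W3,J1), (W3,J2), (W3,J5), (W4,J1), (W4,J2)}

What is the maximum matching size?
Maximum matching size = 4

Maximum matching: {(W1,J4), (W2,J3), (W3,J5), (W4,J2)}
Size: 4

This assigns 4 workers to 4 distinct jobs.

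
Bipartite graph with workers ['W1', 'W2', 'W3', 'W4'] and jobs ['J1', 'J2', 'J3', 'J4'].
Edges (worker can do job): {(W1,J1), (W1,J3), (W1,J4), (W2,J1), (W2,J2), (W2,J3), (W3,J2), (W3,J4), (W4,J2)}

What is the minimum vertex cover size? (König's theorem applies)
Minimum vertex cover size = 4

By König's theorem: in bipartite graphs,
min vertex cover = max matching = 4

Maximum matching has size 4, so minimum vertex cover also has size 4.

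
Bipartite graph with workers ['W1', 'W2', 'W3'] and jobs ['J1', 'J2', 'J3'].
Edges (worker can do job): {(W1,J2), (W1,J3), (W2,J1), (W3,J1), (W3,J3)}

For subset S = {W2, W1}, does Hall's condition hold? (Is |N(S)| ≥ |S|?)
Yes: |N(S)| = 3, |S| = 2

Subset S = {W2, W1}
Neighbors N(S) = {J1, J2, J3}

|N(S)| = 3, |S| = 2
Hall's condition: |N(S)| ≥ |S| is satisfied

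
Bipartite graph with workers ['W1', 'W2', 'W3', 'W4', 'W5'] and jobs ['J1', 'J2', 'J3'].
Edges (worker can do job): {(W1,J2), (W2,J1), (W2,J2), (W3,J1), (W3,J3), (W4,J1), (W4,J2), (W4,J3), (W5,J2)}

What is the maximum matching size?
Maximum matching size = 3

Maximum matching: {(W3,J3), (W4,J1), (W5,J2)}
Size: 3

This assigns 3 workers to 3 distinct jobs.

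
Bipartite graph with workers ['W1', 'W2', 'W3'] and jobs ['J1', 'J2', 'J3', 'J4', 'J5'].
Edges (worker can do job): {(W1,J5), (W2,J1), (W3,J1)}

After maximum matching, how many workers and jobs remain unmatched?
Unmatched: 1 workers, 3 jobs

Maximum matching size: 2
Workers: 3 total, 2 matched, 1 unmatched
Jobs: 5 total, 2 matched, 3 unmatched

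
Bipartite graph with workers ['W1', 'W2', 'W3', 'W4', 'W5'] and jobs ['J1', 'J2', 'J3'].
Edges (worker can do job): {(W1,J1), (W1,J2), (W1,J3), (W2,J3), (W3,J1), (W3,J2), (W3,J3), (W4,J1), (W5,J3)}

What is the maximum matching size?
Maximum matching size = 3

Maximum matching: {(W3,J2), (W4,J1), (W5,J3)}
Size: 3

This assigns 3 workers to 3 distinct jobs.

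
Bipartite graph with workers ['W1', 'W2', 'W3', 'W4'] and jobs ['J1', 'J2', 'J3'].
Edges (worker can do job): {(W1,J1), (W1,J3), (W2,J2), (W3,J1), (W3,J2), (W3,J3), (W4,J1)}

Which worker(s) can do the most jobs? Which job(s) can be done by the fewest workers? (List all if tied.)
Most versatile: W3 (3 jobs); Least covered: J2, J3 (2 workers)

Worker degrees (jobs they can do): W1:2, W2:1, W3:3, W4:1
Job degrees (workers who can do it): J1:3, J2:2, J3:2

Maximum worker degree is 3, achieved by: W3
Minimum job degree is 2, achieved by: J2, J3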